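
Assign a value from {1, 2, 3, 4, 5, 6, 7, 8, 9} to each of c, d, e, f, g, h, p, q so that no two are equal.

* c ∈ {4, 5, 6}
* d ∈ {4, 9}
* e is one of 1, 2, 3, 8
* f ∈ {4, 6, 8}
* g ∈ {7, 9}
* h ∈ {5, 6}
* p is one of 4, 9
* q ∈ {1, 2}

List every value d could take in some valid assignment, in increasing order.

d and p between them cover only {4, 9} — a naked pair. Remove those values from c, f, g.
g's domain is down to {7}, so g = 7.
c and h between them cover only {5, 6} — a naked pair. Remove those values from f.
f must be 8 (only option left). Strike 8 from e.
No further eliminations apply; d can still be any of 4, 9.

4, 9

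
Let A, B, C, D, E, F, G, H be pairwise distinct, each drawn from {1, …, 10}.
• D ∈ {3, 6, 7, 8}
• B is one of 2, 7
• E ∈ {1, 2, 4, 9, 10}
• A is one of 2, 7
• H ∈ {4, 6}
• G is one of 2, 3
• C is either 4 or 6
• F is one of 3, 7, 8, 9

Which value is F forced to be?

A and B between them cover only {2, 7} — a naked pair. Remove those values from D, E, F, G.
G has just one choice, so G = 3. Remove 3 from D, F.
C and H share exactly the 2 values {4, 6}; by pigeonhole those values go to them, so strike 4, 6 from D, E.
D must be 8 (only option left). So F can't be 8.
So F = 9.

9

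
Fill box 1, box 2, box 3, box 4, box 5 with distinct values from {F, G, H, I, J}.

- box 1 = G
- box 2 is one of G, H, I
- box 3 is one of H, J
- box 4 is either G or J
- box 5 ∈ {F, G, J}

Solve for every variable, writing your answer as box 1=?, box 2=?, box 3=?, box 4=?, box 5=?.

box 1 has just one choice, so box 1 = G. Strike G from box 2, box 4, box 5.
That leaves box 4 = J. Strike J from box 3, box 5.
box 5's domain is down to {F}, so box 5 = F.
box 3 has just one choice, so box 3 = H. Eliminate H elsewhere: box 2.
box 2 must be I (only option left).

box 1=G, box 2=I, box 3=H, box 4=J, box 5=F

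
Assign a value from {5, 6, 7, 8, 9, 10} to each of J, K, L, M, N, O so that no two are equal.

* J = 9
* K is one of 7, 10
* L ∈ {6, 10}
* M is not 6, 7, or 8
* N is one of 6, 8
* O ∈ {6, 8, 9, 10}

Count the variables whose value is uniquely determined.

J must be 9 (only option left). Strike 9 from M, O.
The 5 still-open variables together cover exactly {5, 6, 7, 8, 10} — 5 values for 5 variables — and 5 appears only in M's list, so M = 5.
The 4 still-open variables together cover exactly {6, 7, 8, 10} — 4 values for 4 variables — and 7 appears only in K's list, so K = 7.
Determined: J=9, K=7, M=5. The other variables each still have more than one consistent value. That makes 3.

3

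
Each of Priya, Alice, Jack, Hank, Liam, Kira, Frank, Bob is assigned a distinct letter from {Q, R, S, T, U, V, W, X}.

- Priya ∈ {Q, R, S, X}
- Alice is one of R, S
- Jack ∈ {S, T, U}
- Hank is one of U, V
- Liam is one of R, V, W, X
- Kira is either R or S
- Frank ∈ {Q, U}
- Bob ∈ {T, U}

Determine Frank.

Q

The 8 variables together cover exactly {Q, R, S, T, U, V, W, X} — 8 values for 8 variables — and W appears only in Liam's list, so Liam = W.
The 7 still-open variables draw from only 7 values {Q, R, S, T, U, V, X}, so each is used; only Hank can be V, hence Hank = V.
Among the 6 still-open variables, X fits only Priya (and all 6 values in {Q, R, S, T, U, X} must be used), so Priya = X.
The 5 still-open variables draw from only 5 values {Q, R, S, T, U}, so each is used; only Frank can be Q, hence Frank = Q.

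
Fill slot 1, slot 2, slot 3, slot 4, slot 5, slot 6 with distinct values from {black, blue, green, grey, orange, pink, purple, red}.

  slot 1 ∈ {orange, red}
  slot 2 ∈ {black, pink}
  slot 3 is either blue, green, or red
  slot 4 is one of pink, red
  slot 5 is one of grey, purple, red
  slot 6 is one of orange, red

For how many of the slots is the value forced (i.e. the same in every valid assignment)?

2

slot 1 and slot 6 share exactly the 2 values {orange, red}; by pigeonhole those values go to them, so strike orange, red from slot 3, slot 4, slot 5.
slot 4 has just one choice, so slot 4 = pink. Strike pink from slot 2.
slot 2 has just one choice, so slot 2 = black.
Determined: slot 2=black, slot 4=pink. The other slots each still have more than one consistent value. That makes 2.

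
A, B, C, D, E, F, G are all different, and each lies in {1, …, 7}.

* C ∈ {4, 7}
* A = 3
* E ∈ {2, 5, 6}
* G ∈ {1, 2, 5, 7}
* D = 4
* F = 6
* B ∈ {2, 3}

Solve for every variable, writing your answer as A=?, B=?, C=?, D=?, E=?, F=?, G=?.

A=3, B=2, C=7, D=4, E=5, F=6, G=1

A's domain is down to {3}, so A = 3. Strike 3 from B.
B has just one choice, so B = 2. Eliminate 2 elsewhere: E, G.
D must be 4 (only option left). So C can't be 4.
F's domain is down to {6}, so F = 6. Eliminate 6 elsewhere: E.
C has just one choice, so C = 7. Strike 7 from G.
E has just one choice, so E = 5. So G can't be 5.
G must be 1 (only option left).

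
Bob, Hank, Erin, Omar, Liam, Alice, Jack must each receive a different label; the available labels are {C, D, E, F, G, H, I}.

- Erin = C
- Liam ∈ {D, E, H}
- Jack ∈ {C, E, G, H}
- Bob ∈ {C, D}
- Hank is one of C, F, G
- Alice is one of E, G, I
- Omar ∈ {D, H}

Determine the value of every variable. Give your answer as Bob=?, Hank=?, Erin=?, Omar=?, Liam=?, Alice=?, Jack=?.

Erin's domain is down to {C}, so Erin = C. Remove C from Bob, Hank, Jack.
That leaves Bob = D. So Omar, Liam can't be D.
Omar's domain is down to {H}, so Omar = H. Remove H from Liam, Jack.
Liam's domain is down to {E}, so Liam = E. So Alice, Jack can't be E.
That leaves Jack = G. Eliminate G elsewhere: Hank, Alice.
Hank has just one choice, so Hank = F.
That leaves Alice = I.

Bob=D, Hank=F, Erin=C, Omar=H, Liam=E, Alice=I, Jack=G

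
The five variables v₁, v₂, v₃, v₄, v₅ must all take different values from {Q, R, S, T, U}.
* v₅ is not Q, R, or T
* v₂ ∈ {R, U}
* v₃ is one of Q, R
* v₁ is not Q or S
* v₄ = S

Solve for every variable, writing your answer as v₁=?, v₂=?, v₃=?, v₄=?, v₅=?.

v₄ must be S (only option left). Strike S from v₅.
That leaves v₅ = U. Eliminate U elsewhere: v₁, v₂.
v₂'s domain is down to {R}, so v₂ = R. Eliminate R elsewhere: v₁, v₃.
v₃ has just one choice, so v₃ = Q.
That leaves v₁ = T.

v₁=T, v₂=R, v₃=Q, v₄=S, v₅=U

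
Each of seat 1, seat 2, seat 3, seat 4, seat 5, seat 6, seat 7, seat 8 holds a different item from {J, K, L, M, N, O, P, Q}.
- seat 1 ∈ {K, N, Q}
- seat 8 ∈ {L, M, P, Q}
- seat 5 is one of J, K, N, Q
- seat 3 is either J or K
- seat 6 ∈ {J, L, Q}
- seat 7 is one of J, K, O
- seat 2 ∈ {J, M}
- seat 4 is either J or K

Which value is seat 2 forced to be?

M

The 8 variables together cover exactly {J, K, L, M, N, O, P, Q} — 8 values for 8 variables — and O appears only in seat 7's list, so seat 7 = O.
The 7 still-open variables draw from only 7 values {J, K, L, M, N, P, Q}, so each is used; only seat 8 can be P, hence seat 8 = P.
The 6 still-open variables draw from only 6 values {J, K, L, M, N, Q}, so each is used; only seat 6 can be L, hence seat 6 = L.
Among the 5 still-open variables, M fits only seat 2 (and all 5 values in {J, K, M, N, Q} must be used), so seat 2 = M.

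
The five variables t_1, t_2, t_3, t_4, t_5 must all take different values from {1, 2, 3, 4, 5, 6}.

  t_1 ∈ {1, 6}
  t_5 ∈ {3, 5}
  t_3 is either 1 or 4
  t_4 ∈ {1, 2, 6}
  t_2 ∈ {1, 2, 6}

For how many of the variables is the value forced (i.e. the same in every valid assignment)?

t_1, t_2, t_4 between them cover only {1, 2, 6} — a naked triple. Remove those values from t_3.
That leaves t_3 = 4.
Determined: t_3=4. The other variables each still have more than one consistent value. That makes 1.

1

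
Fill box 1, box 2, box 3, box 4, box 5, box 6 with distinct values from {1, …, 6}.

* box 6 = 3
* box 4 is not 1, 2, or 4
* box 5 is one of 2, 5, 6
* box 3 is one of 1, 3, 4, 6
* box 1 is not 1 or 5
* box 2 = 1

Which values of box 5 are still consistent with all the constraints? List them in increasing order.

box 2 must be 1 (only option left). Strike 1 from box 3.
box 6 has just one choice, so box 6 = 3. Eliminate 3 elsewhere: box 1, box 3, box 4.
No further eliminations apply; box 5 can still be any of 2, 5, 6.

2, 5, 6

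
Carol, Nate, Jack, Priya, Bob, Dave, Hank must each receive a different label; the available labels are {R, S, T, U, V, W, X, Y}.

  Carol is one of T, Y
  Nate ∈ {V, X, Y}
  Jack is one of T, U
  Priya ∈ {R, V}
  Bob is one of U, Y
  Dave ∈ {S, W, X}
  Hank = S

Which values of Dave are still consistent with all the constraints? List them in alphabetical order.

Hank has just one choice, so Hank = S. So Dave can't be S.
The 3 variables Carol, Jack, Bob are confined to {T, U, Y}, which locks those values in; drop them from Nate.
No further eliminations apply; Dave can still be any of W, X.

W, X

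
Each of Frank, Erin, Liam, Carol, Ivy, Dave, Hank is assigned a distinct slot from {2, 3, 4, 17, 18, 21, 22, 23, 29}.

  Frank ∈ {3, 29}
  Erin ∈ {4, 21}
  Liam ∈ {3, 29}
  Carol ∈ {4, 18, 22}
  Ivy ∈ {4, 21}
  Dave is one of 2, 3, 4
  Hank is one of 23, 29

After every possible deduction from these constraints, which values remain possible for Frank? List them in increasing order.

Frank and Liam share exactly the 2 values {3, 29}; by pigeonhole those values go to them, so strike 3, 29 from Dave, Hank.
Hank must be 23 (only option left).
Erin and Ivy between them cover only {4, 21} — a naked pair. Remove those values from Carol, Dave.
Dave's domain is down to {2}, so Dave = 2.
No further eliminations apply; Frank can still be any of 3, 29.

3, 29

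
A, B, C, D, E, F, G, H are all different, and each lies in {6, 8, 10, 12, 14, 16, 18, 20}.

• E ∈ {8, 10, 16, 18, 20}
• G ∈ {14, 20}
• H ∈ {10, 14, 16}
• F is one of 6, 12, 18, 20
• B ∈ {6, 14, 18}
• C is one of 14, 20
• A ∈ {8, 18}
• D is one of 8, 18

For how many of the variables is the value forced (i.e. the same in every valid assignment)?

Among the 8 variables, 12 fits only F (and all 8 values in {6, 8, 10, 12, 14, 16, 18, 20} must be used), so F = 12.
The 7 still-open variables draw from only 7 values {6, 8, 10, 14, 16, 18, 20}, so each is used; only B can be 6, hence B = 6.
A and D between them cover only {8, 18} — a naked pair. Remove those values from E.
C and G between them cover only {14, 20} — a naked pair. Remove those values from E, H.
Determined: B=6, F=12. The other variables each still have more than one consistent value. That makes 2.

2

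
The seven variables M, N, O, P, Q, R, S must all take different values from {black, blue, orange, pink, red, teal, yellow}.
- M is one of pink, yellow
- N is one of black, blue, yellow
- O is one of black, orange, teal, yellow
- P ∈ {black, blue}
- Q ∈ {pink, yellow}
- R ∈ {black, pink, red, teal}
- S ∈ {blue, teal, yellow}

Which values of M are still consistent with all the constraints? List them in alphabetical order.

The 7 variables draw from only 7 values {black, blue, orange, pink, red, teal, yellow}, so each is used; only O can be orange, hence O = orange.
The 6 still-open variables draw from only 6 values {black, blue, pink, red, teal, yellow}, so each is used; only R can be red, hence R = red.
The 5 still-open variables together cover exactly {black, blue, pink, teal, yellow} — 5 values for 5 variables — and teal appears only in S's list, so S = teal.
M and Q between them cover only {pink, yellow} — a naked pair. Remove those values from N.
No further eliminations apply; M can still be any of pink, yellow.

pink, yellow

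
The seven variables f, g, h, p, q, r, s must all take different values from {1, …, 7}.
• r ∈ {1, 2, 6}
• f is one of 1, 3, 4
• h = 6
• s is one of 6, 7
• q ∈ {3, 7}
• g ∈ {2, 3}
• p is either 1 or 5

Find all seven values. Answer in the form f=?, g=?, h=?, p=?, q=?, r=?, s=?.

h's domain is down to {6}, so h = 6. Strike 6 from r, s.
s's domain is down to {7}, so s = 7. Eliminate 7 elsewhere: q.
q's domain is down to {3}, so q = 3. Strike 3 from f, g.
That leaves g = 2. Eliminate 2 elsewhere: r.
r has just one choice, so r = 1. Remove 1 from f, p.
f must be 4 (only option left).
That leaves p = 5.

f=4, g=2, h=6, p=5, q=3, r=1, s=7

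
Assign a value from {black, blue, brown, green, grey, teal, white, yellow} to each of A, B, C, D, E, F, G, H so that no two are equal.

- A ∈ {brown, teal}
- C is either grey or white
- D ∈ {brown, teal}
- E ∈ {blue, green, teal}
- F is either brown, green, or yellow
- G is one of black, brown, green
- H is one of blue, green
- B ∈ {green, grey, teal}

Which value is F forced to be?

yellow

Among the 8 variables, black fits only G (and all 8 values in {black, blue, brown, green, grey, teal, white, yellow} must be used), so G = black.
The 7 still-open variables draw from only 7 values {blue, brown, green, grey, teal, white, yellow}, so each is used; only C can be white, hence C = white.
The 6 still-open variables together cover exactly {blue, brown, green, grey, teal, yellow} — 6 values for 6 variables — and grey appears only in B's list, so B = grey.
The 5 still-open variables together cover exactly {blue, brown, green, teal, yellow} — 5 values for 5 variables — and yellow appears only in F's list, so F = yellow.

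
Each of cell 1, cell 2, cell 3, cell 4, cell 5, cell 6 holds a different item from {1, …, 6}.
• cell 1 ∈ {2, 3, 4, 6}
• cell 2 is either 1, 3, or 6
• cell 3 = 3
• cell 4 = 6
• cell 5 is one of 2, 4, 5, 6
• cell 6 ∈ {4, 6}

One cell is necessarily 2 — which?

cell 1

cell 3's domain is down to {3}, so cell 3 = 3. Strike 3 from cell 1, cell 2.
That leaves cell 4 = 6. So cell 1, cell 2, cell 5, cell 6 can't be 6.
cell 6 must be 4 (only option left). Strike 4 from cell 1, cell 5.
So 2 goes to cell 1.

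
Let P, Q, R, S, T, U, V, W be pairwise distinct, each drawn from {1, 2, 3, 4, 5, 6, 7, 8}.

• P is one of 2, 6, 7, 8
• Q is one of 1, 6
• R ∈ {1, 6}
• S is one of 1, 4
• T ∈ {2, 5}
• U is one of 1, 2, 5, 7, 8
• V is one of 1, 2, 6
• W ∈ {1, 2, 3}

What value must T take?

5

Among the 8 variables, 3 fits only W (and all 8 values in {1, 2, 3, 4, 5, 6, 7, 8} must be used), so W = 3.
Among the 7 still-open variables, 4 fits only S (and all 7 values in {1, 2, 4, 5, 6, 7, 8} must be used), so S = 4.
Q and R share exactly the 2 values {1, 6}; by pigeonhole those values go to them, so strike 1, 6 from P, U, V.
V has just one choice, so V = 2. Eliminate 2 elsewhere: P, T, U.
So T = 5.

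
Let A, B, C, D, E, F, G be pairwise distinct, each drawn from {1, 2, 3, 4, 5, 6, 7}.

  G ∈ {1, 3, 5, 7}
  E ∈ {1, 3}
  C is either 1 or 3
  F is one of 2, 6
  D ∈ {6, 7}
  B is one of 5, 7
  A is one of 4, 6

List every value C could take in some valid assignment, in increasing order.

The 7 variables together cover exactly {1, 2, 3, 4, 5, 6, 7} — 7 values for 7 variables — and 2 appears only in F's list, so F = 2.
The 6 still-open variables together cover exactly {1, 3, 4, 5, 6, 7} — 6 values for 6 variables — and 4 appears only in A's list, so A = 4.
The 5 still-open variables together cover exactly {1, 3, 5, 6, 7} — 5 values for 5 variables — and 6 appears only in D's list, so D = 6.
C and E share exactly the 2 values {1, 3}; by pigeonhole those values go to them, so strike 1, 3 from G.
No further eliminations apply; C can still be any of 1, 3.

1, 3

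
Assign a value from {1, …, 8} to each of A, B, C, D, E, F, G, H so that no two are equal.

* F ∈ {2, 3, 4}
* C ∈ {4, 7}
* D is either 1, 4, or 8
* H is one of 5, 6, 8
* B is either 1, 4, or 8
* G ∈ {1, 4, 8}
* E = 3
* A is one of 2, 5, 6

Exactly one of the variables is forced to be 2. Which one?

E's domain is down to {3}, so E = 3. Strike 3 from F.
The 7 still-open variables draw from only 7 values {1, 2, 4, 5, 6, 7, 8}, so each is used; only C can be 7, hence C = 7.
B, D, G share exactly the 3 values {1, 4, 8}; by pigeonhole those values go to them, so strike 1, 4, 8 from F, H.
So 2 goes to F.

F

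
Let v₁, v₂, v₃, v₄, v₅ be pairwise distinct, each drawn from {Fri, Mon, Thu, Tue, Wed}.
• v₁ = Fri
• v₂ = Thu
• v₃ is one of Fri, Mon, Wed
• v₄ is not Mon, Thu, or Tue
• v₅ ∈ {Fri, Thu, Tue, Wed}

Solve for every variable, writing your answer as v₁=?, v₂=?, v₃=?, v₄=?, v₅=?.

v₁ has just one choice, so v₁ = Fri. Remove Fri from v₃, v₄, v₅.
v₂ has just one choice, so v₂ = Thu. Eliminate Thu elsewhere: v₅.
That leaves v₄ = Wed. Eliminate Wed elsewhere: v₃, v₅.
That leaves v₅ = Tue.
v₃ must be Mon (only option left).

v₁=Fri, v₂=Thu, v₃=Mon, v₄=Wed, v₅=Tue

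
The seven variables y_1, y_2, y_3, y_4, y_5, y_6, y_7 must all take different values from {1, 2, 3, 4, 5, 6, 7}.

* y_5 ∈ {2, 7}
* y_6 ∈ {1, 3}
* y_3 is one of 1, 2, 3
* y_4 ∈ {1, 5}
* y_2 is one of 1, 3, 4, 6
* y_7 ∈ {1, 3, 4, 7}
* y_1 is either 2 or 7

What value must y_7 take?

The 7 variables together cover exactly {1, 2, 3, 4, 5, 6, 7} — 7 values for 7 variables — and 5 appears only in y_4's list, so y_4 = 5.
The 6 still-open variables draw from only 6 values {1, 2, 3, 4, 6, 7}, so each is used; only y_2 can be 6, hence y_2 = 6.
The 5 still-open variables together cover exactly {1, 2, 3, 4, 7} — 5 values for 5 variables — and 4 appears only in y_7's list, so y_7 = 4.

4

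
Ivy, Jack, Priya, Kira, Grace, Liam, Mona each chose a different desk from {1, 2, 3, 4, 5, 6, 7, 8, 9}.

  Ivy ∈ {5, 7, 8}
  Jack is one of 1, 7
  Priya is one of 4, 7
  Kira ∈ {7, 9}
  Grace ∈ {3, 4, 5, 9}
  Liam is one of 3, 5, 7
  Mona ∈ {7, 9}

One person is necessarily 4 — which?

The 7 variables draw from only 7 values {1, 3, 4, 5, 7, 8, 9}, so each is used; only Jack can be 1, hence Jack = 1.
The 6 still-open variables together cover exactly {3, 4, 5, 7, 8, 9} — 6 values for 6 variables — and 8 appears only in Ivy's list, so Ivy = 8.
Kira and Mona share exactly the 2 values {7, 9}; by pigeonhole those values go to them, so strike 7, 9 from Priya, Grace, Liam.
So 4 goes to Priya.

Priya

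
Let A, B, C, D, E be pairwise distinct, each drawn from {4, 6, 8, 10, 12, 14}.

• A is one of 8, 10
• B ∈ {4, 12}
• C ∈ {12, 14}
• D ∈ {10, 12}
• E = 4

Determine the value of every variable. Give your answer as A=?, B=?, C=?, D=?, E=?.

A=8, B=12, C=14, D=10, E=4

E must be 4 (only option left). So B can't be 4.
B's domain is down to {12}, so B = 12. Remove 12 from C, D.
C's domain is down to {14}, so C = 14.
That leaves D = 10. Strike 10 from A.
A has just one choice, so A = 8.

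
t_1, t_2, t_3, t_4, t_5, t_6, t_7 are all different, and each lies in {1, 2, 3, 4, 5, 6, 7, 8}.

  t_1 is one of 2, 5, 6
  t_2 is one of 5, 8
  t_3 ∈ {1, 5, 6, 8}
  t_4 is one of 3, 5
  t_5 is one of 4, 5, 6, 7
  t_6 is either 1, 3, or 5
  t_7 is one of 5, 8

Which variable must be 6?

t_3

t_2 and t_7 share exactly the 2 values {5, 8}; by pigeonhole those values go to them, so strike 5, 8 from t_1, t_3, t_4, t_5, t_6.
That leaves t_4 = 3. Strike 3 from t_6.
That leaves t_6 = 1. So t_3 can't be 1.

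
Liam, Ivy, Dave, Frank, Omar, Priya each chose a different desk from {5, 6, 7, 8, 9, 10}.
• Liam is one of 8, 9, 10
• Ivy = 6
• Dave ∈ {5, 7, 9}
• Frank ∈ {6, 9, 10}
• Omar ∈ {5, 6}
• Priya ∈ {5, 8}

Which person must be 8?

Ivy's domain is down to {6}, so Ivy = 6. So Frank, Omar can't be 6.
Omar's domain is down to {5}, so Omar = 5. Remove 5 from Dave, Priya.
So 8 goes to Priya.

Priya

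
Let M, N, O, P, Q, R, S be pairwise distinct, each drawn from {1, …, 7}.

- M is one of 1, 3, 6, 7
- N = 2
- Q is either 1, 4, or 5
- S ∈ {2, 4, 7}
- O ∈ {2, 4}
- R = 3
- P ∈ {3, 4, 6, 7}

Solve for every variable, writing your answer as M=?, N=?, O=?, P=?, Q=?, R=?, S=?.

N must be 2 (only option left). Eliminate 2 elsewhere: O, S.
O must be 4 (only option left). So P, Q, S can't be 4.
That leaves R = 3. Remove 3 from M, P.
S's domain is down to {7}, so S = 7. So M, P can't be 7.
That leaves P = 6. Remove 6 from M.
M has just one choice, so M = 1. Strike 1 from Q.
That leaves Q = 5.

M=1, N=2, O=4, P=6, Q=5, R=3, S=7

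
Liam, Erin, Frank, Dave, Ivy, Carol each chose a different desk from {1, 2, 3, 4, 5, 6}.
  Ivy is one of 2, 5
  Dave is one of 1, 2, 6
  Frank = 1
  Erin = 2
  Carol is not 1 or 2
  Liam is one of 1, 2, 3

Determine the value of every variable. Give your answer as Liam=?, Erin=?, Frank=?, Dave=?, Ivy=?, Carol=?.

Erin must be 2 (only option left). Eliminate 2 elsewhere: Liam, Dave, Ivy.
That leaves Frank = 1. Strike 1 from Liam, Dave.
Dave must be 6 (only option left). Eliminate 6 elsewhere: Carol.
Ivy must be 5 (only option left). So Carol can't be 5.
Liam's domain is down to {3}, so Liam = 3. Eliminate 3 elsewhere: Carol.
Carol's domain is down to {4}, so Carol = 4.

Liam=3, Erin=2, Frank=1, Dave=6, Ivy=5, Carol=4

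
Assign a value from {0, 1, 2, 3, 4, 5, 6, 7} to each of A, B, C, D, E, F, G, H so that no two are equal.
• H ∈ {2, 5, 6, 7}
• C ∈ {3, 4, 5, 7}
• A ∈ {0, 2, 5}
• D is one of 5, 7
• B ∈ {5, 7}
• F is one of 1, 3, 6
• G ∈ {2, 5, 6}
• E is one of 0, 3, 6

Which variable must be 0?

A

The 8 variables draw from only 8 values {0, 1, 2, 3, 4, 5, 6, 7}, so each is used; only F can be 1, hence F = 1.
The 7 still-open variables draw from only 7 values {0, 2, 3, 4, 5, 6, 7}, so each is used; only C can be 4, hence C = 4.
Among the 6 still-open variables, 3 fits only E (and all 6 values in {0, 2, 3, 5, 6, 7} must be used), so E = 3.
The 5 still-open variables draw from only 5 values {0, 2, 5, 6, 7}, so each is used; only A can be 0, hence A = 0.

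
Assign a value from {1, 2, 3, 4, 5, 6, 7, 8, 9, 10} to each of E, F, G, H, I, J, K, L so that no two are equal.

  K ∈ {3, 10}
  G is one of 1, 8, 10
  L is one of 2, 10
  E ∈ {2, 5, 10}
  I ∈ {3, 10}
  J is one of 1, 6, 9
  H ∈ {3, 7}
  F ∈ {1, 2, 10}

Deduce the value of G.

I and K between them cover only {3, 10} — a naked pair. Remove those values from E, F, G, H, L.
That leaves H = 7.
L's domain is down to {2}, so L = 2. Remove 2 from E, F.
E's domain is down to {5}, so E = 5.
F must be 1 (only option left). Eliminate 1 elsewhere: G, J.
So G = 8.

8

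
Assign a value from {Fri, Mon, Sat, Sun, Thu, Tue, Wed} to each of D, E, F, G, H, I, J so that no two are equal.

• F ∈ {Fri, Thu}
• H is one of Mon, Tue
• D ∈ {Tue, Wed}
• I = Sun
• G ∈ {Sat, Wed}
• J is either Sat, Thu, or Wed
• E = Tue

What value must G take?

E has just one choice, so E = Tue. Remove Tue from D, H.
H has just one choice, so H = Mon.
I must be Sun (only option left).
D's domain is down to {Wed}, so D = Wed. Remove Wed from G, J.
So G = Sat.

Sat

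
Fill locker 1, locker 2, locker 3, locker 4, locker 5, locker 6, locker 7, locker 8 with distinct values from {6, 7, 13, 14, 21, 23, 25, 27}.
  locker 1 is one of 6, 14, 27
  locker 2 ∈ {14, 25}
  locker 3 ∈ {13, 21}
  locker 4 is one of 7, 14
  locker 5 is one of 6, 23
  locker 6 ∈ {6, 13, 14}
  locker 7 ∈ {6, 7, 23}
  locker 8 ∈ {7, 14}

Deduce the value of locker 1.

Among the 8 variables, 21 fits only locker 3 (and all 8 values in {6, 7, 13, 14, 21, 23, 25, 27} must be used), so locker 3 = 21.
The 7 still-open variables draw from only 7 values {6, 7, 13, 14, 23, 25, 27}, so each is used; only locker 6 can be 13, hence locker 6 = 13.
Among the 6 still-open variables, 25 fits only locker 2 (and all 6 values in {6, 7, 14, 23, 25, 27} must be used), so locker 2 = 25.
Among the 5 still-open variables, 27 fits only locker 1 (and all 5 values in {6, 7, 14, 23, 27} must be used), so locker 1 = 27.

27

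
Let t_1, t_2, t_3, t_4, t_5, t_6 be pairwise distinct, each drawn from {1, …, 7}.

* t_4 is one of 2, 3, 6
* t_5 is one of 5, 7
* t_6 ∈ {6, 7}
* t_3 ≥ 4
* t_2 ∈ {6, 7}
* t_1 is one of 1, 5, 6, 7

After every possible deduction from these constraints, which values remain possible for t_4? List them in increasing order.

2, 3

t_2 and t_6 between them cover only {6, 7} — a naked pair. Remove those values from t_1, t_3, t_4, t_5.
t_5 must be 5 (only option left). So t_1, t_3 can't be 5.
t_1 must be 1 (only option left).
t_3 must be 4 (only option left).
No further eliminations apply; t_4 can still be any of 2, 3.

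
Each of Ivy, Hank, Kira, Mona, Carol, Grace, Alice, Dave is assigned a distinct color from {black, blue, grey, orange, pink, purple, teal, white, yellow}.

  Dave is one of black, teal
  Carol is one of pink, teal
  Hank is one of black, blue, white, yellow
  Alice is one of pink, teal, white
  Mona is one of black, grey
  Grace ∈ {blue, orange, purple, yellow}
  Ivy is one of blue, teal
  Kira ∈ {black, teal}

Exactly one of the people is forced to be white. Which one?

Alice

Kira and Dave share exactly the 2 values {black, teal}; by pigeonhole those values go to them, so strike black, teal from Ivy, Hank, Mona, Carol, Alice.
Ivy has just one choice, so Ivy = blue. Remove blue from Hank, Grace.
Mona has just one choice, so Mona = grey.
Carol has just one choice, so Carol = pink. Remove pink from Alice.
So white goes to Alice.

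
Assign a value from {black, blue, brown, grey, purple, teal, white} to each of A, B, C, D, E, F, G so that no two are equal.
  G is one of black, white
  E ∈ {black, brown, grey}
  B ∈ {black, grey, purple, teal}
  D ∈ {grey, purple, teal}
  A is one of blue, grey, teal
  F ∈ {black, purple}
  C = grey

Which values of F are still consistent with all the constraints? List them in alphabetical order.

black, purple

C has just one choice, so C = grey. So A, B, D, E can't be grey.
The 6 still-open variables draw from only 6 values {black, blue, brown, purple, teal, white}, so each is used; only A can be blue, hence A = blue.
The 5 still-open variables draw from only 5 values {black, brown, purple, teal, white}, so each is used; only E can be brown, hence E = brown.
The 4 still-open variables draw from only 4 values {black, purple, teal, white}, so each is used; only G can be white, hence G = white.
No further eliminations apply; F can still be any of black, purple.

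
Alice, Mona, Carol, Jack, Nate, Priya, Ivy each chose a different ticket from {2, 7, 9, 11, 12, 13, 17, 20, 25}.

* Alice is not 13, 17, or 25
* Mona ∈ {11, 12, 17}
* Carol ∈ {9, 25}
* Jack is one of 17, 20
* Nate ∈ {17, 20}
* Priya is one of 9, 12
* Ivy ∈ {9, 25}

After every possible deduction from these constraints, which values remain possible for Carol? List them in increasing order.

The 2 variables Carol and Ivy are confined to {9, 25}, which locks those values in; drop them from Alice, Priya.
Priya has just one choice, so Priya = 12. So Alice, Mona can't be 12.
The 2 variables Jack and Nate are confined to {17, 20}, which locks those values in; drop them from Alice, Mona.
Mona has just one choice, so Mona = 11. Eliminate 11 elsewhere: Alice.
No further eliminations apply; Carol can still be any of 9, 25.

9, 25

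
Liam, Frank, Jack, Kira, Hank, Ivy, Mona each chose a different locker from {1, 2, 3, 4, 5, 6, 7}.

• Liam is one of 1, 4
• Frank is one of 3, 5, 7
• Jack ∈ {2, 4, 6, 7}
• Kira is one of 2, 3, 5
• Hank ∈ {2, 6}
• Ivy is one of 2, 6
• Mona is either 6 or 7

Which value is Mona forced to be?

The 7 variables together cover exactly {1, 2, 3, 4, 5, 6, 7} — 7 values for 7 variables — and 1 appears only in Liam's list, so Liam = 1.
The 6 still-open variables together cover exactly {2, 3, 4, 5, 6, 7} — 6 values for 6 variables — and 4 appears only in Jack's list, so Jack = 4.
The 2 variables Hank and Ivy are confined to {2, 6}, which locks those values in; drop them from Kira, Mona.
So Mona = 7.

7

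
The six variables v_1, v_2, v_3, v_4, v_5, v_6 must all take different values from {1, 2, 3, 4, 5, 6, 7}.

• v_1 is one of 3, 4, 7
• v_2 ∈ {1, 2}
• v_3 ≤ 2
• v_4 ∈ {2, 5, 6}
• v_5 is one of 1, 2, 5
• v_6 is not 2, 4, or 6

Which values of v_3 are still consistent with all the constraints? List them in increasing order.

1, 2

v_2 and v_3 share exactly the 2 values {1, 2}; by pigeonhole those values go to them, so strike 1, 2 from v_4, v_5, v_6.
v_5's domain is down to {5}, so v_5 = 5. Remove 5 from v_4, v_6.
That leaves v_4 = 6.
No further eliminations apply; v_3 can still be any of 1, 2.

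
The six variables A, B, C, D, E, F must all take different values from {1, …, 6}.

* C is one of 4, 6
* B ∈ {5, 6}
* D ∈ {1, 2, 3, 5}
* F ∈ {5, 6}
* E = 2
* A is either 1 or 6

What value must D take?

3

E has just one choice, so E = 2. Remove 2 from D.
Among the 5 still-open variables, 3 fits only D (and all 5 values in {1, 3, 4, 5, 6} must be used), so D = 3.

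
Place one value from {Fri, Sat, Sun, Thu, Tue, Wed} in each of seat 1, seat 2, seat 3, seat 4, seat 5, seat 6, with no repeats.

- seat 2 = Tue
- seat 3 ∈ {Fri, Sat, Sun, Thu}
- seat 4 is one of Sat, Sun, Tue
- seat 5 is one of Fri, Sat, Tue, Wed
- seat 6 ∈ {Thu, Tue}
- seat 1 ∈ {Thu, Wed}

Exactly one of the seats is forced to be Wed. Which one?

seat 1

seat 2 must be Tue (only option left). Strike Tue from seat 4, seat 5, seat 6.
seat 6's domain is down to {Thu}, so seat 6 = Thu. So seat 1, seat 3 can't be Thu.
So Wed goes to seat 1.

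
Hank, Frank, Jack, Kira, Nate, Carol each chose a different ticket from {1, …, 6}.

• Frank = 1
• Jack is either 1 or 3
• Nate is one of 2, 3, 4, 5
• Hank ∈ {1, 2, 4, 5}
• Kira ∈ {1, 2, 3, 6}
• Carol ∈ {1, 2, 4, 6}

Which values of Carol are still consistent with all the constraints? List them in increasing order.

2, 4, 6

Frank must be 1 (only option left). Remove 1 from Hank, Jack, Kira, Carol.
Jack has just one choice, so Jack = 3. Remove 3 from Kira, Nate.
No further eliminations apply; Carol can still be any of 2, 4, 6.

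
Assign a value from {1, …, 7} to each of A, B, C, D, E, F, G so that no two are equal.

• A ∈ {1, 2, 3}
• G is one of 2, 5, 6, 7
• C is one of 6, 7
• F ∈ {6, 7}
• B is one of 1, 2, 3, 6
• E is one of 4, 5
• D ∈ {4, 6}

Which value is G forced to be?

2

C and F between them cover only {6, 7} — a naked pair. Remove those values from B, D, G.
D must be 4 (only option left). Eliminate 4 elsewhere: E.
E's domain is down to {5}, so E = 5. So G can't be 5.
So G = 2.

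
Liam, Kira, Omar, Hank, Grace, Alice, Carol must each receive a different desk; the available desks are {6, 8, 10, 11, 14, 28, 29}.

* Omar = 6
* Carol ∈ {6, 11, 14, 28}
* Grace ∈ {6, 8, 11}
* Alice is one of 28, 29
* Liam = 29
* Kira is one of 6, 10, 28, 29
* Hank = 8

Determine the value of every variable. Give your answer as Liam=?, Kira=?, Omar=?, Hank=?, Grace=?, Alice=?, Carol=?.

Liam=29, Kira=10, Omar=6, Hank=8, Grace=11, Alice=28, Carol=14

Liam's domain is down to {29}, so Liam = 29. Strike 29 from Kira, Alice.
That leaves Omar = 6. So Kira, Grace, Carol can't be 6.
Hank must be 8 (only option left). Strike 8 from Grace.
Grace must be 11 (only option left). Eliminate 11 elsewhere: Carol.
Alice must be 28 (only option left). Strike 28 from Kira, Carol.
Carol must be 14 (only option left).
Kira's domain is down to {10}, so Kira = 10.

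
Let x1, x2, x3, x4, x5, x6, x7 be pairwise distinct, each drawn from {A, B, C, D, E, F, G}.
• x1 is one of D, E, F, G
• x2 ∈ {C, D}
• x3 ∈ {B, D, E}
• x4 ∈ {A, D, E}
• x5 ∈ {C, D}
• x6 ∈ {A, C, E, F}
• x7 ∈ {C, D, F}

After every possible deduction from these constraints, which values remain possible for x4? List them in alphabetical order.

A, E

The 7 variables draw from only 7 values {A, B, C, D, E, F, G}, so each is used; only x3 can be B, hence x3 = B.
The 6 still-open variables together cover exactly {A, C, D, E, F, G} — 6 values for 6 variables — and G appears only in x1's list, so x1 = G.
The 2 variables x2 and x5 are confined to {C, D}, which locks those values in; drop them from x4, x6, x7.
That leaves x7 = F. So x6 can't be F.
No further eliminations apply; x4 can still be any of A, E.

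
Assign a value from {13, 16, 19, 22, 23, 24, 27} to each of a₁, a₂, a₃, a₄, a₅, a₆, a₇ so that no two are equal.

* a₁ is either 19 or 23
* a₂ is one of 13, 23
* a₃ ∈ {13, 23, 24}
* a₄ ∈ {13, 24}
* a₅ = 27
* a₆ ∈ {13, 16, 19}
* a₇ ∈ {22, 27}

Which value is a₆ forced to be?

16

a₅ has just one choice, so a₅ = 27. So a₇ can't be 27.
a₇ has just one choice, so a₇ = 22.
The 5 still-open variables draw from only 5 values {13, 16, 19, 23, 24}, so each is used; only a₆ can be 16, hence a₆ = 16.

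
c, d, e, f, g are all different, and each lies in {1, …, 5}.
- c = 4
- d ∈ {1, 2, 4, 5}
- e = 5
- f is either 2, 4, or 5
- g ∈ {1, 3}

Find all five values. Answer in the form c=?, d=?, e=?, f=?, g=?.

c must be 4 (only option left). Strike 4 from d, f.
e has just one choice, so e = 5. Eliminate 5 elsewhere: d, f.
f has just one choice, so f = 2. Strike 2 from d.
d has just one choice, so d = 1. So g can't be 1.
g has just one choice, so g = 3.

c=4, d=1, e=5, f=2, g=3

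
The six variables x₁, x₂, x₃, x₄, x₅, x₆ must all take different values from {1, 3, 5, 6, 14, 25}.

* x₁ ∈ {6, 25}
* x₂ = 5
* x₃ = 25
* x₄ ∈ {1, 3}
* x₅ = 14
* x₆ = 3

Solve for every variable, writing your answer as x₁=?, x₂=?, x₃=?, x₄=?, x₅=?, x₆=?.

x₁=6, x₂=5, x₃=25, x₄=1, x₅=14, x₆=3

x₂ has just one choice, so x₂ = 5.
x₃ has just one choice, so x₃ = 25. So x₁ can't be 25.
x₅ must be 14 (only option left).
x₆'s domain is down to {3}, so x₆ = 3. Strike 3 from x₄.
x₁'s domain is down to {6}, so x₁ = 6.
x₄ has just one choice, so x₄ = 1.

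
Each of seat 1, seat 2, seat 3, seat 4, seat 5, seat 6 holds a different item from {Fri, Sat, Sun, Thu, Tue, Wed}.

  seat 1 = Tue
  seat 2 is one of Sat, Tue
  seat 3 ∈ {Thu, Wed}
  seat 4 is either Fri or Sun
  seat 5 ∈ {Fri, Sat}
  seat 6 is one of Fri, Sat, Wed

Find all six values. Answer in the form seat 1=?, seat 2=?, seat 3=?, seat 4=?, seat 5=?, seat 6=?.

seat 1=Tue, seat 2=Sat, seat 3=Thu, seat 4=Sun, seat 5=Fri, seat 6=Wed

seat 1 must be Tue (only option left). Eliminate Tue elsewhere: seat 2.
That leaves seat 2 = Sat. Strike Sat from seat 5, seat 6.
seat 5 has just one choice, so seat 5 = Fri. Remove Fri from seat 4, seat 6.
seat 6 has just one choice, so seat 6 = Wed. Remove Wed from seat 3.
seat 3 has just one choice, so seat 3 = Thu.
seat 4 has just one choice, so seat 4 = Sun.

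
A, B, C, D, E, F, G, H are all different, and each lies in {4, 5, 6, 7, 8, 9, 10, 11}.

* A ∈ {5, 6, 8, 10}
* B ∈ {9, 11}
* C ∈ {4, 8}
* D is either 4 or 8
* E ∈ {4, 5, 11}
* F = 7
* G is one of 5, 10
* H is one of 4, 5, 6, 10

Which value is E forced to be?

F must be 7 (only option left).
Among the 7 still-open variables, 9 fits only B (and all 7 values in {4, 5, 6, 8, 9, 10, 11} must be used), so B = 9.
The 6 still-open variables draw from only 6 values {4, 5, 6, 8, 10, 11}, so each is used; only E can be 11, hence E = 11.

11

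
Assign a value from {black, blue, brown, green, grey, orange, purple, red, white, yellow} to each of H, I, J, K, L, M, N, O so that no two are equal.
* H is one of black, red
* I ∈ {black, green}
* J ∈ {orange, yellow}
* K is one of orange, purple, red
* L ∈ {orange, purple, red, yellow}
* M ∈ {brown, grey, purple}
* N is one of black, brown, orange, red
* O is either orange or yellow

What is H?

black

Among the 8 variables, green fits only I (and all 8 values in {black, brown, green, grey, orange, purple, red, yellow} must be used), so I = green.
The 7 still-open variables draw from only 7 values {black, brown, grey, orange, purple, red, yellow}, so each is used; only M can be grey, hence M = grey.
The 6 still-open variables draw from only 6 values {black, brown, orange, purple, red, yellow}, so each is used; only N can be brown, hence N = brown.
The 5 still-open variables together cover exactly {black, orange, purple, red, yellow} — 5 values for 5 variables — and black appears only in H's list, so H = black.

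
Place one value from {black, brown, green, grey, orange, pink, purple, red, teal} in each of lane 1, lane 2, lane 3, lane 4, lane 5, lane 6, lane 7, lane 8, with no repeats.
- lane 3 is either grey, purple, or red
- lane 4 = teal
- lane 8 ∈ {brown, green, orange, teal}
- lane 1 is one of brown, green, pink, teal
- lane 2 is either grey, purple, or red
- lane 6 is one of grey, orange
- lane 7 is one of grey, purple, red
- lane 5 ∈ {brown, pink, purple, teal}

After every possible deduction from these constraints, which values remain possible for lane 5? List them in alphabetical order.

lane 4's domain is down to {teal}, so lane 4 = teal. Strike teal from lane 1, lane 5, lane 8.
lane 2, lane 3, lane 7 share exactly the 3 values {grey, purple, red}; by pigeonhole those values go to them, so strike grey, purple, red from lane 5, lane 6.
lane 6 has just one choice, so lane 6 = orange. So lane 8 can't be orange.
No further eliminations apply; lane 5 can still be any of brown, pink.

brown, pink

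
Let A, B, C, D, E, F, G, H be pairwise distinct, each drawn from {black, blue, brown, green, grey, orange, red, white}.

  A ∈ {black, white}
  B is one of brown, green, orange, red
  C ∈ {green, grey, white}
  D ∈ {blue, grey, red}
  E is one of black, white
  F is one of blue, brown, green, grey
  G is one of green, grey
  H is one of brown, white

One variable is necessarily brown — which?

H

The 8 variables together cover exactly {black, blue, brown, green, grey, orange, red, white} — 8 values for 8 variables — and orange appears only in B's list, so B = orange.
Among the 7 still-open variables, red fits only D (and all 7 values in {black, blue, brown, green, grey, red, white} must be used), so D = red.
Among the 6 still-open variables, blue fits only F (and all 6 values in {black, blue, brown, green, grey, white} must be used), so F = blue.
The 5 still-open variables draw from only 5 values {black, brown, green, grey, white}, so each is used; only H can be brown, hence H = brown.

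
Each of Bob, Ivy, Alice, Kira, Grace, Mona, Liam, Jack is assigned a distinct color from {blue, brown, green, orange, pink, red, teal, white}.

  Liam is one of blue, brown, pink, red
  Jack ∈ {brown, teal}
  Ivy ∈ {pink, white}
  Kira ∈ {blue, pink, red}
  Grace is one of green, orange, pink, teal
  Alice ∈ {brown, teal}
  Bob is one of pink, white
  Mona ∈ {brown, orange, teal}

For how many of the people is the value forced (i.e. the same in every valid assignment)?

2

The 8 variables together cover exactly {blue, brown, green, orange, pink, red, teal, white} — 8 values for 8 variables — and green appears only in Grace's list, so Grace = green.
The 7 still-open variables together cover exactly {blue, brown, orange, pink, red, teal, white} — 7 values for 7 variables — and orange appears only in Mona's list, so Mona = orange.
The 2 variables Bob and Ivy are confined to {pink, white}, which locks those values in; drop them from Kira, Liam.
Alice and Jack between them cover only {brown, teal} — a naked pair. Remove those values from Liam.
Determined: Grace=green, Mona=orange. The other people each still have more than one consistent value. That makes 2.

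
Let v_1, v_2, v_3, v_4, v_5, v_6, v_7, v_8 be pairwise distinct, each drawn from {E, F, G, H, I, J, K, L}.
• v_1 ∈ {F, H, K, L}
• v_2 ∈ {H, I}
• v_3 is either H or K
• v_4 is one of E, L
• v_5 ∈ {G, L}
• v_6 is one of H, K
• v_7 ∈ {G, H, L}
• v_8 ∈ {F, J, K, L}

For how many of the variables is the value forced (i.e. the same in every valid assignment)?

The 8 variables together cover exactly {E, F, G, H, I, J, K, L} — 8 values for 8 variables — and E appears only in v_4's list, so v_4 = E.
Among the 7 still-open variables, I fits only v_2 (and all 7 values in {F, G, H, I, J, K, L} must be used), so v_2 = I.
The 6 still-open variables together cover exactly {F, G, H, J, K, L} — 6 values for 6 variables — and J appears only in v_8's list, so v_8 = J.
Among the 5 still-open variables, F fits only v_1 (and all 5 values in {F, G, H, K, L} must be used), so v_1 = F.
v_3 and v_6 share exactly the 2 values {H, K}; by pigeonhole those values go to them, so strike H, K from v_7.
Determined: v_1=F, v_2=I, v_4=E, v_8=J. The other variables each still have more than one consistent value. That makes 4.

4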